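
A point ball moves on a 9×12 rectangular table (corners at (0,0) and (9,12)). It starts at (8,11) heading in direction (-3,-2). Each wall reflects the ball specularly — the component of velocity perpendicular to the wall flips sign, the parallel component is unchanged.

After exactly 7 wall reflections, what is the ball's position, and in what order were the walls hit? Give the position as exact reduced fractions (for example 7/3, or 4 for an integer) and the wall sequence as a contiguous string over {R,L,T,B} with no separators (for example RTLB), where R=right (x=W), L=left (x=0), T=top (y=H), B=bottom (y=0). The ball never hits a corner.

1. t=8/3 → L at (0,17/3); v=(3,-2)
2. t=17/6 → B at (17/2,0); v=(3,2)
3. t=1/6 → R at (9,1/3); v=(-3,2)
4. t=3 → L at (0,19/3); v=(3,2)
5. t=17/6 → T at (17/2,12); v=(3,-2)
6. t=1/6 → R at (9,35/3); v=(-3,-2)
7. t=3 → L at (0,17/3); v=(3,-2)

Final position: (0,17/3)
Wall sequence: LBRLTRL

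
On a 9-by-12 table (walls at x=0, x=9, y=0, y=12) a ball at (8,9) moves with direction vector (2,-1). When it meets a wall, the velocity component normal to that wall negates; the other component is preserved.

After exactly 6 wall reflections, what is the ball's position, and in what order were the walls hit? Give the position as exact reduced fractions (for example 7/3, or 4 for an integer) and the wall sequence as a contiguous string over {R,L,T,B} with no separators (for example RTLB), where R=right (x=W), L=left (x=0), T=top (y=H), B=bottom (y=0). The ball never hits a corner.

Final position: (9,19/2)
Wall sequence: RLBRLR

1. t=1/2 → R at (9,17/2); v=(-2,-1)
2. t=9/2 → L at (0,4); v=(2,-1)
3. t=4 → B at (8,0); v=(2,1)
4. t=1/2 → R at (9,1/2); v=(-2,1)
5. t=9/2 → L at (0,5); v=(2,1)
6. t=9/2 → R at (9,19/2); v=(-2,1)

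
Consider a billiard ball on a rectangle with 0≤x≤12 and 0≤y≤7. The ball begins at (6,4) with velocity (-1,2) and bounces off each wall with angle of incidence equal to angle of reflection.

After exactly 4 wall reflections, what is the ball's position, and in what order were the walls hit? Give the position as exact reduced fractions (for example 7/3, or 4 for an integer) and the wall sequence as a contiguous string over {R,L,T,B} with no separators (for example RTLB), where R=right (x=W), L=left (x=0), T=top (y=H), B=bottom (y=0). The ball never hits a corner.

1. t=3/2 → T at (9/2,7); v=(-1,-2)
2. t=7/2 → B at (1,0); v=(-1,2)
3. t=1 → L at (0,2); v=(1,2)
4. t=5/2 → T at (5/2,7); v=(1,-2)

Final position: (5/2,7)
Wall sequence: TBLT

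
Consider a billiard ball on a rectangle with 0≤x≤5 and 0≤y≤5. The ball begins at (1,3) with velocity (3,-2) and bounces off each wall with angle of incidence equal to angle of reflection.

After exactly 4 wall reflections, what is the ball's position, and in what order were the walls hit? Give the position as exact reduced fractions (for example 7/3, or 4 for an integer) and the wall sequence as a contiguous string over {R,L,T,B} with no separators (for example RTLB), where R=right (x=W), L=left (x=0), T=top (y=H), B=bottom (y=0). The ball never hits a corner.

1. t=4/3 → R at (5,1/3); v=(-3,-2)
2. t=1/6 → B at (9/2,0); v=(-3,2)
3. t=3/2 → L at (0,3); v=(3,2)
4. t=1 → T at (3,5); v=(3,-2)

Final position: (3,5)
Wall sequence: RBLT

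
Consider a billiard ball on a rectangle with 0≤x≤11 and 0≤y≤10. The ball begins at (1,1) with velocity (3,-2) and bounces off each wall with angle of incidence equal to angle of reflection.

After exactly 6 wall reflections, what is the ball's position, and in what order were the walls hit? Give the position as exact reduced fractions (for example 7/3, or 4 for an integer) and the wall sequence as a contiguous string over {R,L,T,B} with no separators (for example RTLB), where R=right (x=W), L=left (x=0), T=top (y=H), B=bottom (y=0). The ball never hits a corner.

Final position: (11,1/3)
Wall sequence: BRTLBR

1. t=1/2 → B at (5/2,0); v=(3,2)
2. t=17/6 → R at (11,17/3); v=(-3,2)
3. t=13/6 → T at (9/2,10); v=(-3,-2)
4. t=3/2 → L at (0,7); v=(3,-2)
5. t=7/2 → B at (21/2,0); v=(3,2)
6. t=1/6 → R at (11,1/3); v=(-3,2)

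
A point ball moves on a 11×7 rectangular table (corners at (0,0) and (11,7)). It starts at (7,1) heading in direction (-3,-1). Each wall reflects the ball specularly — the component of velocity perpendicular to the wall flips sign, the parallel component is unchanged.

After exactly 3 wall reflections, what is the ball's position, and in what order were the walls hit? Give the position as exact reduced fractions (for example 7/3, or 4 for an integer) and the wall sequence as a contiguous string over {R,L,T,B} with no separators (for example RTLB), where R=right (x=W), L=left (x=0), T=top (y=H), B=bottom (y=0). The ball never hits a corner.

1. t=1 → B at (4,0); v=(-3,1)
2. t=4/3 → L at (0,4/3); v=(3,1)
3. t=11/3 → R at (11,5); v=(-3,1)

Final position: (11,5)
Wall sequence: BLR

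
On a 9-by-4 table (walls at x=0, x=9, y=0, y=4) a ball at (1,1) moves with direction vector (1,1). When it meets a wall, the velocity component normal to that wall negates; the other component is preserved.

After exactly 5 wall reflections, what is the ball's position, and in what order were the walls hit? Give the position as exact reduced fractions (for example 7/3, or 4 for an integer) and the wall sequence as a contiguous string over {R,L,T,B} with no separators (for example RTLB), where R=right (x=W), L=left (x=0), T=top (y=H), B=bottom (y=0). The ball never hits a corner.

1. t=3 → T at (4,4); v=(1,-1)
2. t=4 → B at (8,0); v=(1,1)
3. t=1 → R at (9,1); v=(-1,1)
4. t=3 → T at (6,4); v=(-1,-1)
5. t=4 → B at (2,0); v=(-1,1)

Final position: (2,0)
Wall sequence: TBRTB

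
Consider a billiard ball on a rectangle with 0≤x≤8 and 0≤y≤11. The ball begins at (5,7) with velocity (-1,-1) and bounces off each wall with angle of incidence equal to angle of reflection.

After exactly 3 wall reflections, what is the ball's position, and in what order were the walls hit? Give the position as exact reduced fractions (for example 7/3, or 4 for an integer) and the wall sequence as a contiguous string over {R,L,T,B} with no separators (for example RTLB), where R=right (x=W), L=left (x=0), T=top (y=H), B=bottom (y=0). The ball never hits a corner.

Final position: (8,6)
Wall sequence: LBR

1. t=5 → L at (0,2); v=(1,-1)
2. t=2 → B at (2,0); v=(1,1)
3. t=6 → R at (8,6); v=(-1,1)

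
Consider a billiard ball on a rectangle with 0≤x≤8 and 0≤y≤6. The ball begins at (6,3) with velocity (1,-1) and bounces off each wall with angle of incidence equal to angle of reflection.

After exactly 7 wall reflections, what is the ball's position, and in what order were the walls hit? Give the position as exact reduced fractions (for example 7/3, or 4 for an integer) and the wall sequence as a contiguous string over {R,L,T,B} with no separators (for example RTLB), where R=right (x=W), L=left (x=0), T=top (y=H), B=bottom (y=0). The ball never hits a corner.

1. t=2 → R at (8,1); v=(-1,-1)
2. t=1 → B at (7,0); v=(-1,1)
3. t=6 → T at (1,6); v=(-1,-1)
4. t=1 → L at (0,5); v=(1,-1)
5. t=5 → B at (5,0); v=(1,1)
6. t=3 → R at (8,3); v=(-1,1)
7. t=3 → T at (5,6); v=(-1,-1)

Final position: (5,6)
Wall sequence: RBTLBRT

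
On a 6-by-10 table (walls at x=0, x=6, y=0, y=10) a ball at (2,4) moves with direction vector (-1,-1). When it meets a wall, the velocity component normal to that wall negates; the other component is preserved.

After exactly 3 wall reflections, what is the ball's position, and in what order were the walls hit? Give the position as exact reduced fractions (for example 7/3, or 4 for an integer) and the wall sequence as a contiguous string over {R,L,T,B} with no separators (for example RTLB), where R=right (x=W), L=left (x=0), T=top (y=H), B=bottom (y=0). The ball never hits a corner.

1. t=2 → L at (0,2); v=(1,-1)
2. t=2 → B at (2,0); v=(1,1)
3. t=4 → R at (6,4); v=(-1,1)

Final position: (6,4)
Wall sequence: LBR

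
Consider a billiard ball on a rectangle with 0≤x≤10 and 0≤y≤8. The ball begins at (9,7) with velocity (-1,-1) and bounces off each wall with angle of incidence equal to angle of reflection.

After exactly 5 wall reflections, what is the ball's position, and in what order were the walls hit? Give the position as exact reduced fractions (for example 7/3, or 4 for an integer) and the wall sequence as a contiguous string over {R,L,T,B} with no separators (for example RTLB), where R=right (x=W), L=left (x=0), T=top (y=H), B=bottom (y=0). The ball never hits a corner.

1. t=7 → B at (2,0); v=(-1,1)
2. t=2 → L at (0,2); v=(1,1)
3. t=6 → T at (6,8); v=(1,-1)
4. t=4 → R at (10,4); v=(-1,-1)
5. t=4 → B at (6,0); v=(-1,1)

Final position: (6,0)
Wall sequence: BLTRB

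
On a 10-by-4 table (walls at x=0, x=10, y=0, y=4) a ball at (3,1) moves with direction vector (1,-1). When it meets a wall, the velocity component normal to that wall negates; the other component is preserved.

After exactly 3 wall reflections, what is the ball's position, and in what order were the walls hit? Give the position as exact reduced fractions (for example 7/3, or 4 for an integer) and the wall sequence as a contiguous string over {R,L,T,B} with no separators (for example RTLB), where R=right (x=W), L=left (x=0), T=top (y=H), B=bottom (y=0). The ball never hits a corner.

1. t=1 → B at (4,0); v=(1,1)
2. t=4 → T at (8,4); v=(1,-1)
3. t=2 → R at (10,2); v=(-1,-1)

Final position: (10,2)
Wall sequence: BTR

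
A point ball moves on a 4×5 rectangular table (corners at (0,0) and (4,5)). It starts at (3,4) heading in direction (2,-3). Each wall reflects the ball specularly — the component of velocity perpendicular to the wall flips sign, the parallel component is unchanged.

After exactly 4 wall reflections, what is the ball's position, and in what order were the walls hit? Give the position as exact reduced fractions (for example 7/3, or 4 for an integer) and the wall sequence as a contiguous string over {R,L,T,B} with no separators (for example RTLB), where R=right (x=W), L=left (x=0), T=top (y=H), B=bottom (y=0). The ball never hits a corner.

1. t=1/2 → R at (4,5/2); v=(-2,-3)
2. t=5/6 → B at (7/3,0); v=(-2,3)
3. t=7/6 → L at (0,7/2); v=(2,3)
4. t=1/2 → T at (1,5); v=(2,-3)

Final position: (1,5)
Wall sequence: RBLT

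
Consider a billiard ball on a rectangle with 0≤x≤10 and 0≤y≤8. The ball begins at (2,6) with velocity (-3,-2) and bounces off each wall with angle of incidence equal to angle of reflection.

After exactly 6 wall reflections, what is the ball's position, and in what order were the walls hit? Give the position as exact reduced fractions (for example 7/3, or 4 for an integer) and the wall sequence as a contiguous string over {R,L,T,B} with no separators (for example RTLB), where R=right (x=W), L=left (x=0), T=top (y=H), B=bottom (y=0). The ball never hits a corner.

Final position: (10,2/3)
Wall sequence: LBRTLR

1. t=2/3 → L at (0,14/3); v=(3,-2)
2. t=7/3 → B at (7,0); v=(3,2)
3. t=1 → R at (10,2); v=(-3,2)
4. t=3 → T at (1,8); v=(-3,-2)
5. t=1/3 → L at (0,22/3); v=(3,-2)
6. t=10/3 → R at (10,2/3); v=(-3,-2)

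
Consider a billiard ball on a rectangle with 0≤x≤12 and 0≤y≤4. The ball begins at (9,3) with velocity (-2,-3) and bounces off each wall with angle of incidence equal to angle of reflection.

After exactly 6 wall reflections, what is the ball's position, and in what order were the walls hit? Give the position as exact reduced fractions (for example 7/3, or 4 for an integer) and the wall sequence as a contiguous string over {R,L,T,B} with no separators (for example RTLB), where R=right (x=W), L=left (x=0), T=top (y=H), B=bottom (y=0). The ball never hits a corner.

Final position: (11/3,0)
Wall sequence: BTBLTB

1. t=1 → B at (7,0); v=(-2,3)
2. t=4/3 → T at (13/3,4); v=(-2,-3)
3. t=4/3 → B at (5/3,0); v=(-2,3)
4. t=5/6 → L at (0,5/2); v=(2,3)
5. t=1/2 → T at (1,4); v=(2,-3)
6. t=4/3 → B at (11/3,0); v=(2,3)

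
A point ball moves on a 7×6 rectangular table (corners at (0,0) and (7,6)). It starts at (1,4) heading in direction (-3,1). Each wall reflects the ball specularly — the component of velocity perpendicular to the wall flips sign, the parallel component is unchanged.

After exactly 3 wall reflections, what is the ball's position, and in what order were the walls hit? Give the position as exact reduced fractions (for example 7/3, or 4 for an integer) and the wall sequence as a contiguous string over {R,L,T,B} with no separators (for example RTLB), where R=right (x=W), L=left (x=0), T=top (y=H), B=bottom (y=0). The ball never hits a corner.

1. t=1/3 → L at (0,13/3); v=(3,1)
2. t=5/3 → T at (5,6); v=(3,-1)
3. t=2/3 → R at (7,16/3); v=(-3,-1)

Final position: (7,16/3)
Wall sequence: LTR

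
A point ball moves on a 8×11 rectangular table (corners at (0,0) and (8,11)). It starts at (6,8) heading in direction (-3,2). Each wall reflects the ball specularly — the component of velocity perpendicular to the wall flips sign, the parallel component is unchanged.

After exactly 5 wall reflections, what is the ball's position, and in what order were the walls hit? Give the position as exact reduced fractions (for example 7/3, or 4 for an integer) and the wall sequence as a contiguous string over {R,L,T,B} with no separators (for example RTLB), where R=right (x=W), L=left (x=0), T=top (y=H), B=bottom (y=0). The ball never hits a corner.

1. t=3/2 → T at (3/2,11); v=(-3,-2)
2. t=1/2 → L at (0,10); v=(3,-2)
3. t=8/3 → R at (8,14/3); v=(-3,-2)
4. t=7/3 → B at (1,0); v=(-3,2)
5. t=1/3 → L at (0,2/3); v=(3,2)

Final position: (0,2/3)
Wall sequence: TLRBL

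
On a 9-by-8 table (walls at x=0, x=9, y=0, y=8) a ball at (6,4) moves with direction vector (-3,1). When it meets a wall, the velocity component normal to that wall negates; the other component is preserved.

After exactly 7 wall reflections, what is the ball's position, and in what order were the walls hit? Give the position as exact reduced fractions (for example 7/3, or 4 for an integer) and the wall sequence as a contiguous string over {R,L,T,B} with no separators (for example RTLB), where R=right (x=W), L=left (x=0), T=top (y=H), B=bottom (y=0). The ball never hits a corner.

1. t=2 → L at (0,6); v=(3,1)
2. t=2 → T at (6,8); v=(3,-1)
3. t=1 → R at (9,7); v=(-3,-1)
4. t=3 → L at (0,4); v=(3,-1)
5. t=3 → R at (9,1); v=(-3,-1)
6. t=1 → B at (6,0); v=(-3,1)
7. t=2 → L at (0,2); v=(3,1)

Final position: (0,2)
Wall sequence: LTRLRBL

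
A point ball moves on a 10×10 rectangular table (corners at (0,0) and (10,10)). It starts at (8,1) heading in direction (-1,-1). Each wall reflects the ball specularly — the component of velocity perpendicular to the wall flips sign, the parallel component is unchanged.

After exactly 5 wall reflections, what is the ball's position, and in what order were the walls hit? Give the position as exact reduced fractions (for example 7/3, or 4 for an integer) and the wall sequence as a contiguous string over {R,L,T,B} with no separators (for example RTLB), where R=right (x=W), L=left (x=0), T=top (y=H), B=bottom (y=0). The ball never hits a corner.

1. t=1 → B at (7,0); v=(-1,1)
2. t=7 → L at (0,7); v=(1,1)
3. t=3 → T at (3,10); v=(1,-1)
4. t=7 → R at (10,3); v=(-1,-1)
5. t=3 → B at (7,0); v=(-1,1)

Final position: (7,0)
Wall sequence: BLTRB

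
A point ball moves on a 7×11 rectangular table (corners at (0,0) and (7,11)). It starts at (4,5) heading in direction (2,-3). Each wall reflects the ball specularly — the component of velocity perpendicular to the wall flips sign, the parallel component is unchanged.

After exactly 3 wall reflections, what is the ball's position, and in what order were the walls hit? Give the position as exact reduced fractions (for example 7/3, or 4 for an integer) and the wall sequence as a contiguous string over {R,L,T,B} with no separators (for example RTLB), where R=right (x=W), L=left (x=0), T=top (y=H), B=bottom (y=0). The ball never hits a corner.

Final position: (0,10)
Wall sequence: RBL

1. t=3/2 → R at (7,1/2); v=(-2,-3)
2. t=1/6 → B at (20/3,0); v=(-2,3)
3. t=10/3 → L at (0,10); v=(2,3)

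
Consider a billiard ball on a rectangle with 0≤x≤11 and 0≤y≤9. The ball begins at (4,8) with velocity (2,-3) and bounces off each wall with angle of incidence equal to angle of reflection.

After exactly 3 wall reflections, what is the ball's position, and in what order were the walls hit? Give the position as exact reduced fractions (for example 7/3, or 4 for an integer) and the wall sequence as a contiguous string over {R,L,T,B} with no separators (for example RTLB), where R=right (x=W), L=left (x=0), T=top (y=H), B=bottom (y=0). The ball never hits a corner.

Final position: (20/3,9)
Wall sequence: BRT

1. t=8/3 → B at (28/3,0); v=(2,3)
2. t=5/6 → R at (11,5/2); v=(-2,3)
3. t=13/6 → T at (20/3,9); v=(-2,-3)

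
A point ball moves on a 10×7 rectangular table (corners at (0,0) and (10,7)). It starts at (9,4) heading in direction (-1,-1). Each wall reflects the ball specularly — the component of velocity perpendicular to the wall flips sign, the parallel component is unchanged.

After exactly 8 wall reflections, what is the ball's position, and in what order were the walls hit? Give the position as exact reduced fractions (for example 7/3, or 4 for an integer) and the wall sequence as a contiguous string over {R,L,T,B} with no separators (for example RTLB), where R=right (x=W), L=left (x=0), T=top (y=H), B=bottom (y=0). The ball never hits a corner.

Final position: (3,0)
Wall sequence: BLTBRTLB

1. t=4 → B at (5,0); v=(-1,1)
2. t=5 → L at (0,5); v=(1,1)
3. t=2 → T at (2,7); v=(1,-1)
4. t=7 → B at (9,0); v=(1,1)
5. t=1 → R at (10,1); v=(-1,1)
6. t=6 → T at (4,7); v=(-1,-1)
7. t=4 → L at (0,3); v=(1,-1)
8. t=3 → B at (3,0); v=(1,1)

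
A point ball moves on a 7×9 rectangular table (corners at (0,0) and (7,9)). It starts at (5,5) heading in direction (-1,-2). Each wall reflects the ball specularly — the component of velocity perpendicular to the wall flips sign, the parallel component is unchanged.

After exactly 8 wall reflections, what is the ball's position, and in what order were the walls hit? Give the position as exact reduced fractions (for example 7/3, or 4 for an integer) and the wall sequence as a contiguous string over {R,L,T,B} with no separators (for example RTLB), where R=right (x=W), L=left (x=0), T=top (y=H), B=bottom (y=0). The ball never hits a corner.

1. t=5/2 → B at (5/2,0); v=(-1,2)
2. t=5/2 → L at (0,5); v=(1,2)
3. t=2 → T at (2,9); v=(1,-2)
4. t=9/2 → B at (13/2,0); v=(1,2)
5. t=1/2 → R at (7,1); v=(-1,2)
6. t=4 → T at (3,9); v=(-1,-2)
7. t=3 → L at (0,3); v=(1,-2)
8. t=3/2 → B at (3/2,0); v=(1,2)

Final position: (3/2,0)
Wall sequence: BLTBRTLB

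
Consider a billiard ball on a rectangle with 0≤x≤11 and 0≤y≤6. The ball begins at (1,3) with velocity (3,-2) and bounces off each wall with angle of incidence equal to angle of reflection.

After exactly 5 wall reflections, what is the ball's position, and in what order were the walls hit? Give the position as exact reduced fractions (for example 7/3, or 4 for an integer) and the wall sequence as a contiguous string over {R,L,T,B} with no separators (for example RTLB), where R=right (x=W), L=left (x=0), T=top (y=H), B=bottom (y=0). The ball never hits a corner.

Final position: (3/2,0)
Wall sequence: BRTLB

1. t=3/2 → B at (11/2,0); v=(3,2)
2. t=11/6 → R at (11,11/3); v=(-3,2)
3. t=7/6 → T at (15/2,6); v=(-3,-2)
4. t=5/2 → L at (0,1); v=(3,-2)
5. t=1/2 → B at (3/2,0); v=(3,2)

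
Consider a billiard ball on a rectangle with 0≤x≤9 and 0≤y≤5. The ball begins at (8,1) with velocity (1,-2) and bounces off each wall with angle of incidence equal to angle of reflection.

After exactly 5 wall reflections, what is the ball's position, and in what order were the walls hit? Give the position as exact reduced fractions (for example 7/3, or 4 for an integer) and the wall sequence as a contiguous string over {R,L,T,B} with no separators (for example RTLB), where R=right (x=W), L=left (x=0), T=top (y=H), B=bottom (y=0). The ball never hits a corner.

1. t=1/2 → B at (17/2,0); v=(1,2)
2. t=1/2 → R at (9,1); v=(-1,2)
3. t=2 → T at (7,5); v=(-1,-2)
4. t=5/2 → B at (9/2,0); v=(-1,2)
5. t=5/2 → T at (2,5); v=(-1,-2)

Final position: (2,5)
Wall sequence: BRTBT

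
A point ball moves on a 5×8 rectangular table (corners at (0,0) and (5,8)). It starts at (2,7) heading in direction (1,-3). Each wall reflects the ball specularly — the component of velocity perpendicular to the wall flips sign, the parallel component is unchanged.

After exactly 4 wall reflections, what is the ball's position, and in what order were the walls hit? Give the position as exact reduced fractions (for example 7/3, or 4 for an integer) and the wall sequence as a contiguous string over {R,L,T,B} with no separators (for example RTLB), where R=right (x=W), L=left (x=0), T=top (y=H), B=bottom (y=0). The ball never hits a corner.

Final position: (1/3,0)
Wall sequence: BRTB

1. t=7/3 → B at (13/3,0); v=(1,3)
2. t=2/3 → R at (5,2); v=(-1,3)
3. t=2 → T at (3,8); v=(-1,-3)
4. t=8/3 → B at (1/3,0); v=(-1,3)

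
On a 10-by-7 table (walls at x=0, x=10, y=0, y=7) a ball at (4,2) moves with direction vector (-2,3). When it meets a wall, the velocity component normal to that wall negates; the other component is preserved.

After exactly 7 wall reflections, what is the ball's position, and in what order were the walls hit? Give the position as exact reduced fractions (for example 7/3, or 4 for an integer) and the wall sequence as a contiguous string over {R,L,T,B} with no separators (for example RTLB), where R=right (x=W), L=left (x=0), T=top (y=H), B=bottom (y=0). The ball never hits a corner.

Final position: (2,7)
Wall sequence: TLBTRBT

1. t=5/3 → T at (2/3,7); v=(-2,-3)
2. t=1/3 → L at (0,6); v=(2,-3)
3. t=2 → B at (4,0); v=(2,3)
4. t=7/3 → T at (26/3,7); v=(2,-3)
5. t=2/3 → R at (10,5); v=(-2,-3)
6. t=5/3 → B at (20/3,0); v=(-2,3)
7. t=7/3 → T at (2,7); v=(-2,-3)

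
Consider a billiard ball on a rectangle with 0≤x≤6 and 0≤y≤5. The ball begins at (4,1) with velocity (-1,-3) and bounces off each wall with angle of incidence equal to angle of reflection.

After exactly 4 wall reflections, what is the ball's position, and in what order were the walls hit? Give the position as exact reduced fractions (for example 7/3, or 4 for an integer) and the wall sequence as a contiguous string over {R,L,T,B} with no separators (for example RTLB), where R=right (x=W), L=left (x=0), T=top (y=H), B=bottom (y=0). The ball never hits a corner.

Final position: (0,1)
Wall sequence: BTBL

1. t=1/3 → B at (11/3,0); v=(-1,3)
2. t=5/3 → T at (2,5); v=(-1,-3)
3. t=5/3 → B at (1/3,0); v=(-1,3)
4. t=1/3 → L at (0,1); v=(1,3)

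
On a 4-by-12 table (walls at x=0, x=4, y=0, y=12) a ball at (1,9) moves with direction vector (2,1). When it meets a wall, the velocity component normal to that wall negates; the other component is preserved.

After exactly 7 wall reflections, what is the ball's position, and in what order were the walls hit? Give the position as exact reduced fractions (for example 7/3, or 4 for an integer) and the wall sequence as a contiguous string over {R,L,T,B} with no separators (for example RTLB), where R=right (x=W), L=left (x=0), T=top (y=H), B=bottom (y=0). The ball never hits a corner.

1. t=3/2 → R at (4,21/2); v=(-2,1)
2. t=3/2 → T at (1,12); v=(-2,-1)
3. t=1/2 → L at (0,23/2); v=(2,-1)
4. t=2 → R at (4,19/2); v=(-2,-1)
5. t=2 → L at (0,15/2); v=(2,-1)
6. t=2 → R at (4,11/2); v=(-2,-1)
7. t=2 → L at (0,7/2); v=(2,-1)

Final position: (0,7/2)
Wall sequence: RTLRLRL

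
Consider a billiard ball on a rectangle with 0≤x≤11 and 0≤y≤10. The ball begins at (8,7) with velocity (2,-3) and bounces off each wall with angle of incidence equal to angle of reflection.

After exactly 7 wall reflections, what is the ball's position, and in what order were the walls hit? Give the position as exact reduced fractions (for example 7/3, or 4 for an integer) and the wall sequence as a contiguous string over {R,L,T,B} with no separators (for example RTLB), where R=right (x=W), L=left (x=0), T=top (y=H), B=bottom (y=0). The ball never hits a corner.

1. t=3/2 → R at (11,5/2); v=(-2,-3)
2. t=5/6 → B at (28/3,0); v=(-2,3)
3. t=10/3 → T at (8/3,10); v=(-2,-3)
4. t=4/3 → L at (0,6); v=(2,-3)
5. t=2 → B at (4,0); v=(2,3)
6. t=10/3 → T at (32/3,10); v=(2,-3)
7. t=1/6 → R at (11,19/2); v=(-2,-3)

Final position: (11,19/2)
Wall sequence: RBTLBTR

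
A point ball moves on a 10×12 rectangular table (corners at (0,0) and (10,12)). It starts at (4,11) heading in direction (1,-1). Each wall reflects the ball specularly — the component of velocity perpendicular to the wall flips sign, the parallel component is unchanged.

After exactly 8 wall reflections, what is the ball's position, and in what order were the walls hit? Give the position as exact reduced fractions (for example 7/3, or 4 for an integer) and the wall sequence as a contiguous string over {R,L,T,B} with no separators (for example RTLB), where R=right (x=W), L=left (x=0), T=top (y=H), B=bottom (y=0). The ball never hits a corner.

1. t=6 → R at (10,5); v=(-1,-1)
2. t=5 → B at (5,0); v=(-1,1)
3. t=5 → L at (0,5); v=(1,1)
4. t=7 → T at (7,12); v=(1,-1)
5. t=3 → R at (10,9); v=(-1,-1)
6. t=9 → B at (1,0); v=(-1,1)
7. t=1 → L at (0,1); v=(1,1)
8. t=10 → R at (10,11); v=(-1,1)

Final position: (10,11)
Wall sequence: RBLTRBLR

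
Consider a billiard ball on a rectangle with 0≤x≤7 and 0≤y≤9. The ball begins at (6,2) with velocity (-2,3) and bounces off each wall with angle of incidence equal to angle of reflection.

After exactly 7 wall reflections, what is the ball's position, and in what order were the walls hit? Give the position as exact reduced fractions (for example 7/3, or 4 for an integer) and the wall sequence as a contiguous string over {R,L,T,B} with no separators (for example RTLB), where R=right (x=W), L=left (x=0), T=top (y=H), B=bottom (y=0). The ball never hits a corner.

Final position: (8/3,0)
Wall sequence: TLBRTLB

1. t=7/3 → T at (4/3,9); v=(-2,-3)
2. t=2/3 → L at (0,7); v=(2,-3)
3. t=7/3 → B at (14/3,0); v=(2,3)
4. t=7/6 → R at (7,7/2); v=(-2,3)
5. t=11/6 → T at (10/3,9); v=(-2,-3)
6. t=5/3 → L at (0,4); v=(2,-3)
7. t=4/3 → B at (8/3,0); v=(2,3)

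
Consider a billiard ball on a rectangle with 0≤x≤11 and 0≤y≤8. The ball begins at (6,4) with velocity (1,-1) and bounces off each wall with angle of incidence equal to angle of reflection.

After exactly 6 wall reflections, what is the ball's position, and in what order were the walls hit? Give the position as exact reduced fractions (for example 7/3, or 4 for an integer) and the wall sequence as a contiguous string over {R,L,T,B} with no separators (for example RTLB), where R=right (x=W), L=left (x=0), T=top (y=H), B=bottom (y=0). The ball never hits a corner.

Final position: (11,7)
Wall sequence: BRTLBR

1. t=4 → B at (10,0); v=(1,1)
2. t=1 → R at (11,1); v=(-1,1)
3. t=7 → T at (4,8); v=(-1,-1)
4. t=4 → L at (0,4); v=(1,-1)
5. t=4 → B at (4,0); v=(1,1)
6. t=7 → R at (11,7); v=(-1,1)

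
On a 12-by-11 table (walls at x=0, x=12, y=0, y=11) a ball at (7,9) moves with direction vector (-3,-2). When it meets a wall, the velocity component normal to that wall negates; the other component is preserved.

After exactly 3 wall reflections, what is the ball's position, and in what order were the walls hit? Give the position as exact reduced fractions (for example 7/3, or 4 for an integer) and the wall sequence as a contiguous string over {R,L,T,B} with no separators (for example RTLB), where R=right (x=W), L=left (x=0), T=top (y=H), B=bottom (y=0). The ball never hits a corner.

Final position: (12,11/3)
Wall sequence: LBR

1. t=7/3 → L at (0,13/3); v=(3,-2)
2. t=13/6 → B at (13/2,0); v=(3,2)
3. t=11/6 → R at (12,11/3); v=(-3,2)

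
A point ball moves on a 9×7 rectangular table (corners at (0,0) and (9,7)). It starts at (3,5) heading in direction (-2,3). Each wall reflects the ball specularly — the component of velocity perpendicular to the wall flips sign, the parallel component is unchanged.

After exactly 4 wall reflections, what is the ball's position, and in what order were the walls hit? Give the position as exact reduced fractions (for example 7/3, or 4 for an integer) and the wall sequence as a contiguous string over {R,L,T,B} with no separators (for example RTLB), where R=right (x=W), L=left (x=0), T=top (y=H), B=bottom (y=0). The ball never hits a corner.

1. t=2/3 → T at (5/3,7); v=(-2,-3)
2. t=5/6 → L at (0,9/2); v=(2,-3)
3. t=3/2 → B at (3,0); v=(2,3)
4. t=7/3 → T at (23/3,7); v=(2,-3)

Final position: (23/3,7)
Wall sequence: TLBT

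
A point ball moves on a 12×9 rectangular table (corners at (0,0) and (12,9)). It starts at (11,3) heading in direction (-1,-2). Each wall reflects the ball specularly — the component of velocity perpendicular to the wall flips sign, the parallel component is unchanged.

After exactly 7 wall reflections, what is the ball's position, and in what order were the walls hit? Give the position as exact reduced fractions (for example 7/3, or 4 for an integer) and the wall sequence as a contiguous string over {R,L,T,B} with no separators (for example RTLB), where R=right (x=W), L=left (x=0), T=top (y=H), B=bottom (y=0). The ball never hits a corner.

1. t=3/2 → B at (19/2,0); v=(-1,2)
2. t=9/2 → T at (5,9); v=(-1,-2)
3. t=9/2 → B at (1/2,0); v=(-1,2)
4. t=1/2 → L at (0,1); v=(1,2)
5. t=4 → T at (4,9); v=(1,-2)
6. t=9/2 → B at (17/2,0); v=(1,2)
7. t=7/2 → R at (12,7); v=(-1,2)

Final position: (12,7)
Wall sequence: BTBLTBR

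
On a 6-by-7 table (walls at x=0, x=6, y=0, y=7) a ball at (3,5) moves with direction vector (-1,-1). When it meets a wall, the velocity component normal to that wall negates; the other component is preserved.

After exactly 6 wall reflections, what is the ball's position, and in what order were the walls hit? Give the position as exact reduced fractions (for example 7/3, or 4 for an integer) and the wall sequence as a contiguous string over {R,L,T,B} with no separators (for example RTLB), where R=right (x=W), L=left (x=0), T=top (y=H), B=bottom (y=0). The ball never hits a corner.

Final position: (4,0)
Wall sequence: LBRTLB

1. t=3 → L at (0,2); v=(1,-1)
2. t=2 → B at (2,0); v=(1,1)
3. t=4 → R at (6,4); v=(-1,1)
4. t=3 → T at (3,7); v=(-1,-1)
5. t=3 → L at (0,4); v=(1,-1)
6. t=4 → B at (4,0); v=(1,1)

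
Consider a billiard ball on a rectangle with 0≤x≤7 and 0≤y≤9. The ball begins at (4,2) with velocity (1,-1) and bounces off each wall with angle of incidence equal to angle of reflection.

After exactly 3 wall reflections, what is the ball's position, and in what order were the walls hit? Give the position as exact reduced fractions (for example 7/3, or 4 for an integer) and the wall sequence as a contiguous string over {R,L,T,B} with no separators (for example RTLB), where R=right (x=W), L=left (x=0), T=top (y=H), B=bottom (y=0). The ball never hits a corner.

1. t=2 → B at (6,0); v=(1,1)
2. t=1 → R at (7,1); v=(-1,1)
3. t=7 → L at (0,8); v=(1,1)

Final position: (0,8)
Wall sequence: BRL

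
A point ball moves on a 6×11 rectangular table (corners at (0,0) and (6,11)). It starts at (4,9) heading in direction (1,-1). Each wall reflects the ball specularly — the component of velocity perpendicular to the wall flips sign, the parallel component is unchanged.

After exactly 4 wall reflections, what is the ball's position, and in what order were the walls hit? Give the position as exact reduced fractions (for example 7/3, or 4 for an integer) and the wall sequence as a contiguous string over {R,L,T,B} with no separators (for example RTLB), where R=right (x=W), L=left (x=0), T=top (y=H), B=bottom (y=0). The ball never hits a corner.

1. t=2 → R at (6,7); v=(-1,-1)
2. t=6 → L at (0,1); v=(1,-1)
3. t=1 → B at (1,0); v=(1,1)
4. t=5 → R at (6,5); v=(-1,1)

Final position: (6,5)
Wall sequence: RLBR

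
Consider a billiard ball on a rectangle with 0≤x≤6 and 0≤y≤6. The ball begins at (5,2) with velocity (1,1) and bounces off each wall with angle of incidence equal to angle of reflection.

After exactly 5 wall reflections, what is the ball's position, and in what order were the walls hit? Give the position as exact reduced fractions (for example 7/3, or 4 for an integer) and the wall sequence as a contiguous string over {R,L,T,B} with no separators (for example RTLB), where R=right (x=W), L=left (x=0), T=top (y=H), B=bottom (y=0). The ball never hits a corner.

Final position: (6,3)
Wall sequence: RTLBR

1. t=1 → R at (6,3); v=(-1,1)
2. t=3 → T at (3,6); v=(-1,-1)
3. t=3 → L at (0,3); v=(1,-1)
4. t=3 → B at (3,0); v=(1,1)
5. t=3 → R at (6,3); v=(-1,1)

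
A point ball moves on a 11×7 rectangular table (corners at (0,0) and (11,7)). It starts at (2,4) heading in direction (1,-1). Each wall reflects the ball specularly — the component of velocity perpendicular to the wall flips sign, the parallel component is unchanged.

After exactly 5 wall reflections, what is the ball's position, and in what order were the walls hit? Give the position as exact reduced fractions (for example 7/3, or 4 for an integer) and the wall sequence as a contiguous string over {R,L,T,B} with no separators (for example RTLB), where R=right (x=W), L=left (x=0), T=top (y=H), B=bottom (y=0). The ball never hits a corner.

Final position: (0,2)
Wall sequence: BRTBL

1. t=4 → B at (6,0); v=(1,1)
2. t=5 → R at (11,5); v=(-1,1)
3. t=2 → T at (9,7); v=(-1,-1)
4. t=7 → B at (2,0); v=(-1,1)
5. t=2 → L at (0,2); v=(1,1)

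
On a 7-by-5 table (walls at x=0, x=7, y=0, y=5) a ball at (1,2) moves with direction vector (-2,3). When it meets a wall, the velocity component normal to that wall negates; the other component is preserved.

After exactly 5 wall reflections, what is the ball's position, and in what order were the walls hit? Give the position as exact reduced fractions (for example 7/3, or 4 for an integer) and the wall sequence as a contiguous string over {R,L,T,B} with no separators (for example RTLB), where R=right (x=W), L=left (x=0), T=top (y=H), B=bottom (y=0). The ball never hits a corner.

Final position: (19/3,5)
Wall sequence: LTBRT

1. t=1/2 → L at (0,7/2); v=(2,3)
2. t=1/2 → T at (1,5); v=(2,-3)
3. t=5/3 → B at (13/3,0); v=(2,3)
4. t=4/3 → R at (7,4); v=(-2,3)
5. t=1/3 → T at (19/3,5); v=(-2,-3)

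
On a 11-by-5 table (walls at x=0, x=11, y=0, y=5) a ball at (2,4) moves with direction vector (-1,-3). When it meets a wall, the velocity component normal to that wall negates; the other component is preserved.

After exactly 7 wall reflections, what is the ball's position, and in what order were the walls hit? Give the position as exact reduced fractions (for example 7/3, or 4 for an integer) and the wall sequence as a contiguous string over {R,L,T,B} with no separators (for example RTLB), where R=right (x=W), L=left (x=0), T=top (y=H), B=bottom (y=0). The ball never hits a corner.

Final position: (23/3,5)
Wall sequence: BLTBTBT

1. t=4/3 → B at (2/3,0); v=(-1,3)
2. t=2/3 → L at (0,2); v=(1,3)
3. t=1 → T at (1,5); v=(1,-3)
4. t=5/3 → B at (8/3,0); v=(1,3)
5. t=5/3 → T at (13/3,5); v=(1,-3)
6. t=5/3 → B at (6,0); v=(1,3)
7. t=5/3 → T at (23/3,5); v=(1,-3)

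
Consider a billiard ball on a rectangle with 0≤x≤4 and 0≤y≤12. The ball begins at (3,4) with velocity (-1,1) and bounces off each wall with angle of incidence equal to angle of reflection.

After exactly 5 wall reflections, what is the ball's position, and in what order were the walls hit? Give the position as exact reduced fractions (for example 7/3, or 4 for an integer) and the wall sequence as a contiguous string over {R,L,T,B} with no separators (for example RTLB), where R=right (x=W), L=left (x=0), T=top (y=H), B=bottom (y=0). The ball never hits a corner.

1. t=3 → L at (0,7); v=(1,1)
2. t=4 → R at (4,11); v=(-1,1)
3. t=1 → T at (3,12); v=(-1,-1)
4. t=3 → L at (0,9); v=(1,-1)
5. t=4 → R at (4,5); v=(-1,-1)

Final position: (4,5)
Wall sequence: LRTLR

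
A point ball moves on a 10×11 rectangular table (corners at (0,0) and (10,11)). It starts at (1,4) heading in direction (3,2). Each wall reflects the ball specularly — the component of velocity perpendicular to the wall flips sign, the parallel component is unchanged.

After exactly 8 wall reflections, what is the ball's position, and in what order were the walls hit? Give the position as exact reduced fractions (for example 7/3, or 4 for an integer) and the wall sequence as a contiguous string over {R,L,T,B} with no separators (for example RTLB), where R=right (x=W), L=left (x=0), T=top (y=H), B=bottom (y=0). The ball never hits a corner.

Final position: (10,22/3)
Wall sequence: RTLBRLTR

1. t=3 → R at (10,10); v=(-3,2)
2. t=1/2 → T at (17/2,11); v=(-3,-2)
3. t=17/6 → L at (0,16/3); v=(3,-2)
4. t=8/3 → B at (8,0); v=(3,2)
5. t=2/3 → R at (10,4/3); v=(-3,2)
6. t=10/3 → L at (0,8); v=(3,2)
7. t=3/2 → T at (9/2,11); v=(3,-2)
8. t=11/6 → R at (10,22/3); v=(-3,-2)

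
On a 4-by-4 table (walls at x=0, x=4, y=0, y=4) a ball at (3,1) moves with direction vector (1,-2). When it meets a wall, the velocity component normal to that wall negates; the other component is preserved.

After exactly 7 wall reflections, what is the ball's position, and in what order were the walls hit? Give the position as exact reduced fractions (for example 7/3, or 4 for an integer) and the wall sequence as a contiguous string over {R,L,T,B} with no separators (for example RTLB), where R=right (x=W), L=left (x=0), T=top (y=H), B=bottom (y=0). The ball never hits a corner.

1. t=1/2 → B at (7/2,0); v=(1,2)
2. t=1/2 → R at (4,1); v=(-1,2)
3. t=3/2 → T at (5/2,4); v=(-1,-2)
4. t=2 → B at (1/2,0); v=(-1,2)
5. t=1/2 → L at (0,1); v=(1,2)
6. t=3/2 → T at (3/2,4); v=(1,-2)
7. t=2 → B at (7/2,0); v=(1,2)

Final position: (7/2,0)
Wall sequence: BRTBLTB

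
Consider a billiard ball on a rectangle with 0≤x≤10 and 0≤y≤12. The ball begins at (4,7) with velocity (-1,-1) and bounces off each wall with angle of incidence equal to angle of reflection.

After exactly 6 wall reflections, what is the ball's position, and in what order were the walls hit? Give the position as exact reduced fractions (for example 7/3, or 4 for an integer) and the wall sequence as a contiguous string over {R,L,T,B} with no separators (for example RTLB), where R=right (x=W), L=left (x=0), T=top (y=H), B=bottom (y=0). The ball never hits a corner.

1. t=4 → L at (0,3); v=(1,-1)
2. t=3 → B at (3,0); v=(1,1)
3. t=7 → R at (10,7); v=(-1,1)
4. t=5 → T at (5,12); v=(-1,-1)
5. t=5 → L at (0,7); v=(1,-1)
6. t=7 → B at (7,0); v=(1,1)

Final position: (7,0)
Wall sequence: LBRTLB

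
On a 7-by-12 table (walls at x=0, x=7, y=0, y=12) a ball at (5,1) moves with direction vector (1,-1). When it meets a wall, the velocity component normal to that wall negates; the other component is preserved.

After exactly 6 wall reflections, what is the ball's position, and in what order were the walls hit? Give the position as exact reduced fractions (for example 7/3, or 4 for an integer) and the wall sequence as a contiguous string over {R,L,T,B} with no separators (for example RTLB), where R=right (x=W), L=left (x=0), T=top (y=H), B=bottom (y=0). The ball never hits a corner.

Final position: (0,2)
Wall sequence: BRLTRL

1. t=1 → B at (6,0); v=(1,1)
2. t=1 → R at (7,1); v=(-1,1)
3. t=7 → L at (0,8); v=(1,1)
4. t=4 → T at (4,12); v=(1,-1)
5. t=3 → R at (7,9); v=(-1,-1)
6. t=7 → L at (0,2); v=(1,-1)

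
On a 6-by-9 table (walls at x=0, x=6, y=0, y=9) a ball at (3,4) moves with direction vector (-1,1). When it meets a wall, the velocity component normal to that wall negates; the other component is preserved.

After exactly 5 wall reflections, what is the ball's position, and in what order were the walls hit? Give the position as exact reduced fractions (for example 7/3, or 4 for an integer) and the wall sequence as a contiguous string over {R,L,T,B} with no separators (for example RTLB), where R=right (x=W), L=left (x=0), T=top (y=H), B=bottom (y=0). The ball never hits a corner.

1. t=3 → L at (0,7); v=(1,1)
2. t=2 → T at (2,9); v=(1,-1)
3. t=4 → R at (6,5); v=(-1,-1)
4. t=5 → B at (1,0); v=(-1,1)
5. t=1 → L at (0,1); v=(1,1)

Final position: (0,1)
Wall sequence: LTRBL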